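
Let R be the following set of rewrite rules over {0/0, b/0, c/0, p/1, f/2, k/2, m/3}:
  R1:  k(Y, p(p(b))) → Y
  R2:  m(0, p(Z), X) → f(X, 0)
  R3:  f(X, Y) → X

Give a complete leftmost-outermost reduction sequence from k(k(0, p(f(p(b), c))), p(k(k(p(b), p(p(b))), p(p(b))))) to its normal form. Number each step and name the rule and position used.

1. k(k(0, p(f(p(b), c))), p(k(k(p(b), p(p(b))), p(p(b)))))  →  k(k(0, p(p(b))), p(k(k(p(b), p(p(b))), p(p(b)))))   [R3 at 1.2.1]
2. k(k(0, p(p(b))), p(k(k(p(b), p(p(b))), p(p(b)))))  →  k(0, p(k(k(p(b), p(p(b))), p(p(b)))))   [R1 at 1]
3. k(0, p(k(k(p(b), p(p(b))), p(p(b)))))  →  k(0, p(k(p(b), p(p(b)))))   [R1 at 2.1]
4. k(0, p(k(p(b), p(p(b)))))  →  k(0, p(p(b)))   [R1 at 2.1]
5. k(0, p(p(b)))  →  0   [R1 at ε]

0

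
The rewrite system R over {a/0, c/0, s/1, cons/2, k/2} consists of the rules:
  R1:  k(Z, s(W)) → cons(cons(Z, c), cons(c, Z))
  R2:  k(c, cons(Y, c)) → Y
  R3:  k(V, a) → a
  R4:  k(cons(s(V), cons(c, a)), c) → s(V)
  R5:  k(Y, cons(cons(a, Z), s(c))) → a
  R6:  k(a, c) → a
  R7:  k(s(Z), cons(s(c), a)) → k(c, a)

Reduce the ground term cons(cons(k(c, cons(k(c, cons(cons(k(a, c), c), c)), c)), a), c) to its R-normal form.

1. cons(cons(k(c, cons(k(c, cons(cons(k(a, c), c), c)), c)), a), c)  →  cons(cons(k(c, cons(cons(k(a, c), c), c)), a), c)   [R2 at 1.1]
2. cons(cons(k(c, cons(cons(k(a, c), c), c)), a), c)  →  cons(cons(cons(k(a, c), c), a), c)   [R2 at 1.1]
3. cons(cons(cons(k(a, c), c), a), c)  →  cons(cons(cons(a, c), a), c)   [R6 at 1.1.1]

cons(cons(cons(a, c), a), c)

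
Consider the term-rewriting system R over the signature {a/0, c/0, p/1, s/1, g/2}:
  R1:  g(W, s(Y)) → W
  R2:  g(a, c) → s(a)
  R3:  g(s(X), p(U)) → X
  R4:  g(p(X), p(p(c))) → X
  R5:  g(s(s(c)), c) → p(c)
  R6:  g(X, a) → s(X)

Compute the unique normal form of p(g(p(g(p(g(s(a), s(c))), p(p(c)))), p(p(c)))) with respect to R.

1. p(g(p(g(p(g(s(a), s(c))), p(p(c)))), p(p(c))))  →  p(g(p(g(s(a), s(c))), p(p(c))))   [R4 at 1]
2. p(g(p(g(s(a), s(c))), p(p(c))))  →  p(g(s(a), s(c)))   [R4 at 1]
3. p(g(s(a), s(c)))  →  p(s(a))   [R1 at 1]

p(s(a))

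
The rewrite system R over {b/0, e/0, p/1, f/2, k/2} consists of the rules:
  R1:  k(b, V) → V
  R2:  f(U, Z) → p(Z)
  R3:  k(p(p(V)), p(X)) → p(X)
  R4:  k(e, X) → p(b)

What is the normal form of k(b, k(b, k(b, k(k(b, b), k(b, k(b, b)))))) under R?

1. k(b, k(b, k(b, k(k(b, b), k(b, k(b, b))))))  →  k(b, k(b, k(k(b, b), k(b, k(b, b)))))   [R1 at ε]
2. k(b, k(b, k(k(b, b), k(b, k(b, b)))))  →  k(b, k(k(b, b), k(b, k(b, b))))   [R1 at ε]
3. k(b, k(k(b, b), k(b, k(b, b))))  →  k(k(b, b), k(b, k(b, b)))   [R1 at ε]
4. k(k(b, b), k(b, k(b, b)))  →  k(b, k(b, k(b, b)))   [R1 at 1]
5. k(b, k(b, k(b, b)))  →  k(b, k(b, b))   [R1 at ε]
6. k(b, k(b, b))  →  k(b, b)   [R1 at ε]
7. k(b, b)  →  b   [R1 at ε]

b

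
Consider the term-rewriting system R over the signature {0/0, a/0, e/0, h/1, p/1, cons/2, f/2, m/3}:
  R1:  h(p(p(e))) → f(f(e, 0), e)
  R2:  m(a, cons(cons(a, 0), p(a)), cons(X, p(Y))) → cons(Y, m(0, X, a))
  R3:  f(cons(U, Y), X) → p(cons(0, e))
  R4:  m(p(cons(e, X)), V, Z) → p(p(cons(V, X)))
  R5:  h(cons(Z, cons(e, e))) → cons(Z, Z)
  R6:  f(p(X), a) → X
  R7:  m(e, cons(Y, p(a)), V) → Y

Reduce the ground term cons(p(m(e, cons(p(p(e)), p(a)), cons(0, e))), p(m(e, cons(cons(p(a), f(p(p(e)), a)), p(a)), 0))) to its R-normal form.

cons(p(p(p(e))), p(cons(p(a), p(e))))

1. cons(p(m(e, cons(p(p(e)), p(a)), cons(0, e))), p(m(e, cons(cons(p(a), f(p(p(e)), a)), p(a)), 0)))  →  cons(p(p(p(e))), p(m(e, cons(cons(p(a), f(p(p(e)), a)), p(a)), 0)))   [R7 at 1.1]
2. cons(p(p(p(e))), p(m(e, cons(cons(p(a), f(p(p(e)), a)), p(a)), 0)))  →  cons(p(p(p(e))), p(cons(p(a), f(p(p(e)), a))))   [R7 at 2.1]
3. cons(p(p(p(e))), p(cons(p(a), f(p(p(e)), a))))  →  cons(p(p(p(e))), p(cons(p(a), p(e))))   [R6 at 2.1.2]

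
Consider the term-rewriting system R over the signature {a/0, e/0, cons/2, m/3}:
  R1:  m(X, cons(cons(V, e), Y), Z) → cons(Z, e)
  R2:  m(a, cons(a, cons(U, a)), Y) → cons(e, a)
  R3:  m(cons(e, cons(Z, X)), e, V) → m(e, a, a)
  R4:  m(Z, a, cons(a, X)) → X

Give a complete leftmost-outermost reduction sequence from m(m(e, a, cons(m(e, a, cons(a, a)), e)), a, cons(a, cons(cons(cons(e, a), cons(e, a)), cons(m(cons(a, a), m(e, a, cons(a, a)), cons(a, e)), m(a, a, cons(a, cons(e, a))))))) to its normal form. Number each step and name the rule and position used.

1. m(m(e, a, cons(m(e, a, cons(a, a)), e)), a, cons(a, cons(cons(cons(e, a), cons(e, a)), cons(m(cons(a, a), m(e, a, cons(a, a)), cons(a, e)), m(a, a, cons(a, cons(e, a)))))))  →  cons(cons(cons(e, a), cons(e, a)), cons(m(cons(a, a), m(e, a, cons(a, a)), cons(a, e)), m(a, a, cons(a, cons(e, a)))))   [R4 at ε]
2. cons(cons(cons(e, a), cons(e, a)), cons(m(cons(a, a), m(e, a, cons(a, a)), cons(a, e)), m(a, a, cons(a, cons(e, a)))))  →  cons(cons(cons(e, a), cons(e, a)), cons(m(cons(a, a), a, cons(a, e)), m(a, a, cons(a, cons(e, a)))))   [R4 at 2.1.2]
3. cons(cons(cons(e, a), cons(e, a)), cons(m(cons(a, a), a, cons(a, e)), m(a, a, cons(a, cons(e, a)))))  →  cons(cons(cons(e, a), cons(e, a)), cons(e, m(a, a, cons(a, cons(e, a)))))   [R4 at 2.1]
4. cons(cons(cons(e, a), cons(e, a)), cons(e, m(a, a, cons(a, cons(e, a)))))  →  cons(cons(cons(e, a), cons(e, a)), cons(e, cons(e, a)))   [R4 at 2.2]

cons(cons(cons(e, a), cons(e, a)), cons(e, cons(e, a)))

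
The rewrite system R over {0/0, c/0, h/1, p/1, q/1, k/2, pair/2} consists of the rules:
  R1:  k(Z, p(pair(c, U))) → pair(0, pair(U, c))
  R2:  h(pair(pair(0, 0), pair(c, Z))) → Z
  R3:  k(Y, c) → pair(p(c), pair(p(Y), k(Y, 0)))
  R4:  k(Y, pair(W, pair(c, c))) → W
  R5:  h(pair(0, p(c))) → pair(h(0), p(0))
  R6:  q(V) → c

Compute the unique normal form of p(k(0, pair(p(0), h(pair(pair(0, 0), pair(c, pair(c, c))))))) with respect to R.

1. p(k(0, pair(p(0), h(pair(pair(0, 0), pair(c, pair(c, c)))))))  →  p(k(0, pair(p(0), pair(c, c))))   [R2 at 1.2.2]
2. p(k(0, pair(p(0), pair(c, c))))  →  p(p(0))   [R4 at 1]

p(p(0))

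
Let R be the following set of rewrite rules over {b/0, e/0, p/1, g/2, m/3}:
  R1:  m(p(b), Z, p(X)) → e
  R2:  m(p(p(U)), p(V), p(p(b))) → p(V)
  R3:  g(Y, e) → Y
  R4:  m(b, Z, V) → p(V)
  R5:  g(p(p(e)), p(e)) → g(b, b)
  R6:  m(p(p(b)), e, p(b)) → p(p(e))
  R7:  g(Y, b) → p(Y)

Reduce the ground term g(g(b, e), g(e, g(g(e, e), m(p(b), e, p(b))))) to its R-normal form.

b

1. g(g(b, e), g(e, g(g(e, e), m(p(b), e, p(b)))))  →  g(b, g(e, g(g(e, e), m(p(b), e, p(b)))))   [R3 at 1]
2. g(b, g(e, g(g(e, e), m(p(b), e, p(b)))))  →  g(b, g(e, g(e, m(p(b), e, p(b)))))   [R3 at 2.2.1]
3. g(b, g(e, g(e, m(p(b), e, p(b)))))  →  g(b, g(e, g(e, e)))   [R1 at 2.2.2]
4. g(b, g(e, g(e, e)))  →  g(b, g(e, e))   [R3 at 2.2]
5. g(b, g(e, e))  →  g(b, e)   [R3 at 2]
6. g(b, e)  →  b   [R3 at ε]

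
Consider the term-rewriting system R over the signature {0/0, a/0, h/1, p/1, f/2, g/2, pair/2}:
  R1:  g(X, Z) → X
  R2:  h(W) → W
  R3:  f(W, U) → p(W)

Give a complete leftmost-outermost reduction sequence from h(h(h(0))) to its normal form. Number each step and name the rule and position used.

1. h(h(h(0)))  →  h(h(0))   [R2 at ε]
2. h(h(0))  →  h(0)   [R2 at ε]
3. h(0)  →  0   [R2 at ε]

0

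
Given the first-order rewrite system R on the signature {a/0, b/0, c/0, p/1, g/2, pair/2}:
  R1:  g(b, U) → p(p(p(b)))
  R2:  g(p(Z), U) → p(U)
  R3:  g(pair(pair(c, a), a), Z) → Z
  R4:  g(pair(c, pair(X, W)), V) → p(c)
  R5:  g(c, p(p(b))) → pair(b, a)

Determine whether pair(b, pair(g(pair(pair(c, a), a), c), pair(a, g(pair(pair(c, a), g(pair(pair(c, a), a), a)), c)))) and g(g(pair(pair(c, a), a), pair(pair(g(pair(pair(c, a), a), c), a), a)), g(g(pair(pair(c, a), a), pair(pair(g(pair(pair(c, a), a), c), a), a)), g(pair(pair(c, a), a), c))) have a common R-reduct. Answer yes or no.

Reduce t₁ = pair(b, pair(g(pair(pair(c, a), a), c), pair(a, g(pair(pair(c, a), g(pair(pair(c, a), a), a)), c)))):
1. pair(b, pair(g(pair(pair(c, a), a), c), pair(a, g(pair(pair(c, a), g(pair(pair(c, a), a), a)), c))))  →  pair(b, pair(c, pair(a, g(pair(pair(c, a), g(pair(pair(c, a), a), a)), c))))   [R3 at 2.1]
2. pair(b, pair(c, pair(a, g(pair(pair(c, a), g(pair(pair(c, a), a), a)), c))))  →  pair(b, pair(c, pair(a, g(pair(pair(c, a), a), c))))   [R3 at 2.2.2.1.2]
3. pair(b, pair(c, pair(a, g(pair(pair(c, a), a), c))))  →  pair(b, pair(c, pair(a, c)))   [R3 at 2.2.2]

Reduce t₂ = g(g(pair(pair(c, a), a), pair(pair(g(pair(pair(c, a), a), c), a), a)), g(g(pair(pair(c, a), a), pair(pair(g(pair(pair(c, a), a), c), a), a)), g(pair(pair(c, a), a), c))):
1. g(g(pair(pair(c, a), a), pair(pair(g(pair(pair(c, a), a), c), a), a)), g(g(pair(pair(c, a), a), pair(pair(g(pair(pair(c, a), a), c), a), a)), g(pair(pair(c, a), a), c)))  →  g(pair(pair(g(pair(pair(c, a), a), c), a), a), g(g(pair(pair(c, a), a), pair(pair(g(pair(pair(c, a), a), c), a), a)), g(pair(pair(c, a), a), c)))   [R3 at 1]
2. g(pair(pair(g(pair(pair(c, a), a), c), a), a), g(g(pair(pair(c, a), a), pair(pair(g(pair(pair(c, a), a), c), a), a)), g(pair(pair(c, a), a), c)))  →  g(pair(pair(c, a), a), g(g(pair(pair(c, a), a), pair(pair(g(pair(pair(c, a), a), c), a), a)), g(pair(pair(c, a), a), c)))   [R3 at 1.1.1]
3. g(pair(pair(c, a), a), g(g(pair(pair(c, a), a), pair(pair(g(pair(pair(c, a), a), c), a), a)), g(pair(pair(c, a), a), c)))  →  g(g(pair(pair(c, a), a), pair(pair(g(pair(pair(c, a), a), c), a), a)), g(pair(pair(c, a), a), c))   [R3 at ε]
4. g(g(pair(pair(c, a), a), pair(pair(g(pair(pair(c, a), a), c), a), a)), g(pair(pair(c, a), a), c))  →  g(pair(pair(g(pair(pair(c, a), a), c), a), a), g(pair(pair(c, a), a), c))   [R3 at 1]
5. g(pair(pair(g(pair(pair(c, a), a), c), a), a), g(pair(pair(c, a), a), c))  →  g(pair(pair(c, a), a), g(pair(pair(c, a), a), c))   [R3 at 1.1.1]
6. g(pair(pair(c, a), a), g(pair(pair(c, a), a), c))  →  g(pair(pair(c, a), a), c)   [R3 at ε]
7. g(pair(pair(c, a), a), c)  →  c   [R3 at ε]

no — NF(t₁) = pair(b, pair(c, pair(a, c))), NF(t₂) = c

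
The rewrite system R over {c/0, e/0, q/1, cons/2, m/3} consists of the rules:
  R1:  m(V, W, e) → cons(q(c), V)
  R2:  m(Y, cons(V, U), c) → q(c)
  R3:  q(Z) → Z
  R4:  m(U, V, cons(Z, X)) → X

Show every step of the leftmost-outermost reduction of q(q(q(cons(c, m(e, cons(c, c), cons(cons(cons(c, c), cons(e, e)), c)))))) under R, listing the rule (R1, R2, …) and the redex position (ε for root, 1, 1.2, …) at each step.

cons(c, c)

1. q(q(q(cons(c, m(e, cons(c, c), cons(cons(cons(c, c), cons(e, e)), c))))))  →  q(q(cons(c, m(e, cons(c, c), cons(cons(cons(c, c), cons(e, e)), c)))))   [R3 at ε]
2. q(q(cons(c, m(e, cons(c, c), cons(cons(cons(c, c), cons(e, e)), c)))))  →  q(cons(c, m(e, cons(c, c), cons(cons(cons(c, c), cons(e, e)), c))))   [R3 at ε]
3. q(cons(c, m(e, cons(c, c), cons(cons(cons(c, c), cons(e, e)), c))))  →  cons(c, m(e, cons(c, c), cons(cons(cons(c, c), cons(e, e)), c)))   [R3 at ε]
4. cons(c, m(e, cons(c, c), cons(cons(cons(c, c), cons(e, e)), c)))  →  cons(c, c)   [R4 at 2]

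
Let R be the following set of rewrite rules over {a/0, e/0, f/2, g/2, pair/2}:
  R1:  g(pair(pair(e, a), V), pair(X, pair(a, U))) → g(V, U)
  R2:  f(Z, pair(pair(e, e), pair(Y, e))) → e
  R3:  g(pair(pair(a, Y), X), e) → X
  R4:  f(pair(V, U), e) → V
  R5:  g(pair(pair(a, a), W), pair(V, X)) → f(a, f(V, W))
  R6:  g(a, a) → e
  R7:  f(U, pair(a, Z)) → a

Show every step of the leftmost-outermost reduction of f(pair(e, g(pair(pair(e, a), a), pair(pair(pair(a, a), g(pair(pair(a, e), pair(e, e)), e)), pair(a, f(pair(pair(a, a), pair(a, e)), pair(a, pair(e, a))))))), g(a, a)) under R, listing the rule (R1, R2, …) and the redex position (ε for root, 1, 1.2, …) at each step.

1. f(pair(e, g(pair(pair(e, a), a), pair(pair(pair(a, a), g(pair(pair(a, e), pair(e, e)), e)), pair(a, f(pair(pair(a, a), pair(a, e)), pair(a, pair(e, a))))))), g(a, a))  →  f(pair(e, g(a, f(pair(pair(a, a), pair(a, e)), pair(a, pair(e, a))))), g(a, a))   [R1 at 1.2]
2. f(pair(e, g(a, f(pair(pair(a, a), pair(a, e)), pair(a, pair(e, a))))), g(a, a))  →  f(pair(e, g(a, a)), g(a, a))   [R7 at 1.2.2]
3. f(pair(e, g(a, a)), g(a, a))  →  f(pair(e, e), g(a, a))   [R6 at 1.2]
4. f(pair(e, e), g(a, a))  →  f(pair(e, e), e)   [R6 at 2]
5. f(pair(e, e), e)  →  e   [R4 at ε]

e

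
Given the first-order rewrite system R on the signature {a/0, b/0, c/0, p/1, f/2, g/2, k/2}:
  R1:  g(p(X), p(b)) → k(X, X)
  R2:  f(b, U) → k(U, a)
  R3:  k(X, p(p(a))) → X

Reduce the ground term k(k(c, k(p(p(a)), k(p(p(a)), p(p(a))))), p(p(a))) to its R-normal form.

c

1. k(k(c, k(p(p(a)), k(p(p(a)), p(p(a))))), p(p(a)))  →  k(c, k(p(p(a)), k(p(p(a)), p(p(a)))))   [R3 at ε]
2. k(c, k(p(p(a)), k(p(p(a)), p(p(a)))))  →  k(c, k(p(p(a)), p(p(a))))   [R3 at 2.2]
3. k(c, k(p(p(a)), p(p(a))))  →  k(c, p(p(a)))   [R3 at 2]
4. k(c, p(p(a)))  →  c   [R3 at ε]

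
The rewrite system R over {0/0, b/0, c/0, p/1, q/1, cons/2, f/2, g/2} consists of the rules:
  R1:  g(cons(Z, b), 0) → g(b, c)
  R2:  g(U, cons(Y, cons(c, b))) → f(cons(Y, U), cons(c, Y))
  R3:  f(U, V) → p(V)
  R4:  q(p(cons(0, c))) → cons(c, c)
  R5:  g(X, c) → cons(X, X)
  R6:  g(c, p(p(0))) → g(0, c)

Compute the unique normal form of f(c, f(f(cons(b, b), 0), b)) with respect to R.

1. f(c, f(f(cons(b, b), 0), b))  →  p(f(f(cons(b, b), 0), b))   [R3 at ε]
2. p(f(f(cons(b, b), 0), b))  →  p(p(b))   [R3 at 1]

p(p(b))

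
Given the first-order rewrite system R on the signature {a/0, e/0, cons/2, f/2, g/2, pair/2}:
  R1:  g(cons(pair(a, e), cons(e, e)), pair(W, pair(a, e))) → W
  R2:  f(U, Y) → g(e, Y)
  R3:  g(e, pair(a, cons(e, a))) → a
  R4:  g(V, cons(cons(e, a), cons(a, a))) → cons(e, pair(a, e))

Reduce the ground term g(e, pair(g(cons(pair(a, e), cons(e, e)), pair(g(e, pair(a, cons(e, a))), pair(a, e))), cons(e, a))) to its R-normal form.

1. g(e, pair(g(cons(pair(a, e), cons(e, e)), pair(g(e, pair(a, cons(e, a))), pair(a, e))), cons(e, a)))  →  g(e, pair(g(e, pair(a, cons(e, a))), cons(e, a)))   [R1 at 2.1]
2. g(e, pair(g(e, pair(a, cons(e, a))), cons(e, a)))  →  g(e, pair(a, cons(e, a)))   [R3 at 2.1]
3. g(e, pair(a, cons(e, a)))  →  a   [R3 at ε]

a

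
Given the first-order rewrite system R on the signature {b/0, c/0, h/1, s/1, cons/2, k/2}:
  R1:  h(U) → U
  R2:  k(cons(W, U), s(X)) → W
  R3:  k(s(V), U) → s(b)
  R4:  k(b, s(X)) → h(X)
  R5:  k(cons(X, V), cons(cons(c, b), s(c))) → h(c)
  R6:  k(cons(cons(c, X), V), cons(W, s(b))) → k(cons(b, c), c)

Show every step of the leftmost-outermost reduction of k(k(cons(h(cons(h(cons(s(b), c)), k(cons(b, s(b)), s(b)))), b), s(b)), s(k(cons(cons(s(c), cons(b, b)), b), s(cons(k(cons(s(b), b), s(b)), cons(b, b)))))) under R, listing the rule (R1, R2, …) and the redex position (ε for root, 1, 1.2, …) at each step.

1. k(k(cons(h(cons(h(cons(s(b), c)), k(cons(b, s(b)), s(b)))), b), s(b)), s(k(cons(cons(s(c), cons(b, b)), b), s(cons(k(cons(s(b), b), s(b)), cons(b, b))))))  →  k(h(cons(h(cons(s(b), c)), k(cons(b, s(b)), s(b)))), s(k(cons(cons(s(c), cons(b, b)), b), s(cons(k(cons(s(b), b), s(b)), cons(b, b))))))   [R2 at 1]
2. k(h(cons(h(cons(s(b), c)), k(cons(b, s(b)), s(b)))), s(k(cons(cons(s(c), cons(b, b)), b), s(cons(k(cons(s(b), b), s(b)), cons(b, b))))))  →  k(cons(h(cons(s(b), c)), k(cons(b, s(b)), s(b))), s(k(cons(cons(s(c), cons(b, b)), b), s(cons(k(cons(s(b), b), s(b)), cons(b, b))))))   [R1 at 1]
3. k(cons(h(cons(s(b), c)), k(cons(b, s(b)), s(b))), s(k(cons(cons(s(c), cons(b, b)), b), s(cons(k(cons(s(b), b), s(b)), cons(b, b))))))  →  h(cons(s(b), c))   [R2 at ε]
4. h(cons(s(b), c))  →  cons(s(b), c)   [R1 at ε]

cons(s(b), c)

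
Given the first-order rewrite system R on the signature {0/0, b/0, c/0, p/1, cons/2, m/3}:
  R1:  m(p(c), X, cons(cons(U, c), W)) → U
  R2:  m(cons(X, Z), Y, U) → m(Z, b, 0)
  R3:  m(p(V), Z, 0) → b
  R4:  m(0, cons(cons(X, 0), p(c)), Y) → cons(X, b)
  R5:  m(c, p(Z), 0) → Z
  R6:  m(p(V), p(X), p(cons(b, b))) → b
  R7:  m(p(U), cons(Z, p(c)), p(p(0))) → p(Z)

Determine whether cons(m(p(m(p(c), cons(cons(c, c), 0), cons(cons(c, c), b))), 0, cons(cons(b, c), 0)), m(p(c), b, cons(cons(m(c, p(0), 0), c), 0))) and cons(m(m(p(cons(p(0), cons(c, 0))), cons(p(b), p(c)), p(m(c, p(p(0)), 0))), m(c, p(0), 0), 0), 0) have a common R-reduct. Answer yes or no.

yes — NF(t₁) = cons(b, 0), NF(t₂) = cons(b, 0)

Reduce t₁ = cons(m(p(m(p(c), cons(cons(c, c), 0), cons(cons(c, c), b))), 0, cons(cons(b, c), 0)), m(p(c), b, cons(cons(m(c, p(0), 0), c), 0))):
1. cons(m(p(m(p(c), cons(cons(c, c), 0), cons(cons(c, c), b))), 0, cons(cons(b, c), 0)), m(p(c), b, cons(cons(m(c, p(0), 0), c), 0)))  →  cons(m(p(c), 0, cons(cons(b, c), 0)), m(p(c), b, cons(cons(m(c, p(0), 0), c), 0)))   [R1 at 1.1.1]
2. cons(m(p(c), 0, cons(cons(b, c), 0)), m(p(c), b, cons(cons(m(c, p(0), 0), c), 0)))  →  cons(b, m(p(c), b, cons(cons(m(c, p(0), 0), c), 0)))   [R1 at 1]
3. cons(b, m(p(c), b, cons(cons(m(c, p(0), 0), c), 0)))  →  cons(b, m(c, p(0), 0))   [R1 at 2]
4. cons(b, m(c, p(0), 0))  →  cons(b, 0)   [R5 at 2]

Reduce t₂ = cons(m(m(p(cons(p(0), cons(c, 0))), cons(p(b), p(c)), p(m(c, p(p(0)), 0))), m(c, p(0), 0), 0), 0):
1. cons(m(m(p(cons(p(0), cons(c, 0))), cons(p(b), p(c)), p(m(c, p(p(0)), 0))), m(c, p(0), 0), 0), 0)  →  cons(m(m(p(cons(p(0), cons(c, 0))), cons(p(b), p(c)), p(p(0))), m(c, p(0), 0), 0), 0)   [R5 at 1.1.3.1]
2. cons(m(m(p(cons(p(0), cons(c, 0))), cons(p(b), p(c)), p(p(0))), m(c, p(0), 0), 0), 0)  →  cons(m(p(p(b)), m(c, p(0), 0), 0), 0)   [R7 at 1.1]
3. cons(m(p(p(b)), m(c, p(0), 0), 0), 0)  →  cons(b, 0)   [R3 at 1]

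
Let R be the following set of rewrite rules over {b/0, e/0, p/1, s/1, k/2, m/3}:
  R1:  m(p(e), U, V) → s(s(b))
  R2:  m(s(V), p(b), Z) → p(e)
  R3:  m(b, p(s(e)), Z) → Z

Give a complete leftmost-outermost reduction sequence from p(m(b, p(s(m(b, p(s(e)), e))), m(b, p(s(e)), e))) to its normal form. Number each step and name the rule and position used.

p(e)

1. p(m(b, p(s(m(b, p(s(e)), e))), m(b, p(s(e)), e)))  →  p(m(b, p(s(e)), m(b, p(s(e)), e)))   [R3 at 1.2.1.1]
2. p(m(b, p(s(e)), m(b, p(s(e)), e)))  →  p(m(b, p(s(e)), e))   [R3 at 1]
3. p(m(b, p(s(e)), e))  →  p(e)   [R3 at 1]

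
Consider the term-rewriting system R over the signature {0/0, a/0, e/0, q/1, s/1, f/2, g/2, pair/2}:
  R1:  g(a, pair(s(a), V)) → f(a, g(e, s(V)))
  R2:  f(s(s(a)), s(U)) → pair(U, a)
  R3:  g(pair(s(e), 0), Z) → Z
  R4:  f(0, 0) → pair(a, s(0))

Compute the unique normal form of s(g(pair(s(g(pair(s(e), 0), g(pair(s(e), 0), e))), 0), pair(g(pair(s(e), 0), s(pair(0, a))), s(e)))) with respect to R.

s(pair(s(pair(0, a)), s(e)))

1. s(g(pair(s(g(pair(s(e), 0), g(pair(s(e), 0), e))), 0), pair(g(pair(s(e), 0), s(pair(0, a))), s(e))))  →  s(g(pair(s(g(pair(s(e), 0), e)), 0), pair(g(pair(s(e), 0), s(pair(0, a))), s(e))))   [R3 at 1.1.1.1]
2. s(g(pair(s(g(pair(s(e), 0), e)), 0), pair(g(pair(s(e), 0), s(pair(0, a))), s(e))))  →  s(g(pair(s(e), 0), pair(g(pair(s(e), 0), s(pair(0, a))), s(e))))   [R3 at 1.1.1.1]
3. s(g(pair(s(e), 0), pair(g(pair(s(e), 0), s(pair(0, a))), s(e))))  →  s(pair(g(pair(s(e), 0), s(pair(0, a))), s(e)))   [R3 at 1]
4. s(pair(g(pair(s(e), 0), s(pair(0, a))), s(e)))  →  s(pair(s(pair(0, a)), s(e)))   [R3 at 1.1]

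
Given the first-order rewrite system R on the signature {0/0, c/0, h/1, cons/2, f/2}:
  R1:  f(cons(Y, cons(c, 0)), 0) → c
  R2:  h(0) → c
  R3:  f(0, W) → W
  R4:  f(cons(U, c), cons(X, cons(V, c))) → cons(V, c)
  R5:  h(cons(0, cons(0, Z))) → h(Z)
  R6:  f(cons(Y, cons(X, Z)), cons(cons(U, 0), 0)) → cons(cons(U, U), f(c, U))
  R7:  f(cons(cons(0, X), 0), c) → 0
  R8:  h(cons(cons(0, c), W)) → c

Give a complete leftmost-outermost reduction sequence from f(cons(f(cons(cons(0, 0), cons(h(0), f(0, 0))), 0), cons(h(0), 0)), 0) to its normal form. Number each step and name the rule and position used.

1. f(cons(f(cons(cons(0, 0), cons(h(0), f(0, 0))), 0), cons(h(0), 0)), 0)  →  f(cons(f(cons(cons(0, 0), cons(c, f(0, 0))), 0), cons(h(0), 0)), 0)   [R2 at 1.1.1.2.1]
2. f(cons(f(cons(cons(0, 0), cons(c, f(0, 0))), 0), cons(h(0), 0)), 0)  →  f(cons(f(cons(cons(0, 0), cons(c, 0)), 0), cons(h(0), 0)), 0)   [R3 at 1.1.1.2.2]
3. f(cons(f(cons(cons(0, 0), cons(c, 0)), 0), cons(h(0), 0)), 0)  →  f(cons(c, cons(h(0), 0)), 0)   [R1 at 1.1]
4. f(cons(c, cons(h(0), 0)), 0)  →  f(cons(c, cons(c, 0)), 0)   [R2 at 1.2.1]
5. f(cons(c, cons(c, 0)), 0)  →  c   [R1 at ε]

c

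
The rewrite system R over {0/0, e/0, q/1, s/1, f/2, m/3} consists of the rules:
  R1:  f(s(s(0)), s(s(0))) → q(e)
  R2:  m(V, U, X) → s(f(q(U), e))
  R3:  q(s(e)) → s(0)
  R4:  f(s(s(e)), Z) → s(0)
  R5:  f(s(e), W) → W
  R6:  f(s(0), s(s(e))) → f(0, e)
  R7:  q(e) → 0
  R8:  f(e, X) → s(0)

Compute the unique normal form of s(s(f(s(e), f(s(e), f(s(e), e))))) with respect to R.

1. s(s(f(s(e), f(s(e), f(s(e), e)))))  →  s(s(f(s(e), f(s(e), e))))   [R5 at 1.1]
2. s(s(f(s(e), f(s(e), e))))  →  s(s(f(s(e), e)))   [R5 at 1.1]
3. s(s(f(s(e), e)))  →  s(s(e))   [R5 at 1.1]

s(s(e))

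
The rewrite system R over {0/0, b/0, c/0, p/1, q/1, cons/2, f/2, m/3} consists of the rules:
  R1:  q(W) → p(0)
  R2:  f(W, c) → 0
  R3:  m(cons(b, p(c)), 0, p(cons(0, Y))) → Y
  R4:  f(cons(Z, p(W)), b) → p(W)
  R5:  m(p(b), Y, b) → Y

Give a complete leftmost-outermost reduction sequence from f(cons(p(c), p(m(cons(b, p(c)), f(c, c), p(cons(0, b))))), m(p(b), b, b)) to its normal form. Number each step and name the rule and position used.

p(b)

1. f(cons(p(c), p(m(cons(b, p(c)), f(c, c), p(cons(0, b))))), m(p(b), b, b))  →  f(cons(p(c), p(m(cons(b, p(c)), 0, p(cons(0, b))))), m(p(b), b, b))   [R2 at 1.2.1.2]
2. f(cons(p(c), p(m(cons(b, p(c)), 0, p(cons(0, b))))), m(p(b), b, b))  →  f(cons(p(c), p(b)), m(p(b), b, b))   [R3 at 1.2.1]
3. f(cons(p(c), p(b)), m(p(b), b, b))  →  f(cons(p(c), p(b)), b)   [R5 at 2]
4. f(cons(p(c), p(b)), b)  →  p(b)   [R4 at ε]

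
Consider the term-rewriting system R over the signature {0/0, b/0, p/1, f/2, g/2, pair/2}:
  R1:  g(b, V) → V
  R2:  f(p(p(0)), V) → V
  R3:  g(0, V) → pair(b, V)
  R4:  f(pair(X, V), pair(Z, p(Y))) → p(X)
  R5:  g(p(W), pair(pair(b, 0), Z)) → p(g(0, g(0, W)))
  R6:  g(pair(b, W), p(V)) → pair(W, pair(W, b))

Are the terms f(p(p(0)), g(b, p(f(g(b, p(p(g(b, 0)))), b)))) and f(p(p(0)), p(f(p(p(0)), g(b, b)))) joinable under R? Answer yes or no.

yes — NF(t₁) = p(b), NF(t₂) = p(b)

Reduce t₁ = f(p(p(0)), g(b, p(f(g(b, p(p(g(b, 0)))), b)))):
1. f(p(p(0)), g(b, p(f(g(b, p(p(g(b, 0)))), b))))  →  g(b, p(f(g(b, p(p(g(b, 0)))), b)))   [R2 at ε]
2. g(b, p(f(g(b, p(p(g(b, 0)))), b)))  →  p(f(g(b, p(p(g(b, 0)))), b))   [R1 at ε]
3. p(f(g(b, p(p(g(b, 0)))), b))  →  p(f(p(p(g(b, 0))), b))   [R1 at 1.1]
4. p(f(p(p(g(b, 0))), b))  →  p(f(p(p(0)), b))   [R1 at 1.1.1.1]
5. p(f(p(p(0)), b))  →  p(b)   [R2 at 1]

Reduce t₂ = f(p(p(0)), p(f(p(p(0)), g(b, b)))):
1. f(p(p(0)), p(f(p(p(0)), g(b, b))))  →  p(f(p(p(0)), g(b, b)))   [R2 at ε]
2. p(f(p(p(0)), g(b, b)))  →  p(g(b, b))   [R2 at 1]
3. p(g(b, b))  →  p(b)   [R1 at 1]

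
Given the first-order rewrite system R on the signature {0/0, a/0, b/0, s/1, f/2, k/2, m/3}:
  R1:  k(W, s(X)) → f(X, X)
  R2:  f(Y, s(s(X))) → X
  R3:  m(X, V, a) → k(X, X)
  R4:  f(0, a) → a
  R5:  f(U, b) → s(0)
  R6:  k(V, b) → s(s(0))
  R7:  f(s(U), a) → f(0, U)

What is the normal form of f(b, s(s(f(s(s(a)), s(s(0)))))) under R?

0

1. f(b, s(s(f(s(s(a)), s(s(0))))))  →  f(s(s(a)), s(s(0)))   [R2 at ε]
2. f(s(s(a)), s(s(0)))  →  0   [R2 at ε]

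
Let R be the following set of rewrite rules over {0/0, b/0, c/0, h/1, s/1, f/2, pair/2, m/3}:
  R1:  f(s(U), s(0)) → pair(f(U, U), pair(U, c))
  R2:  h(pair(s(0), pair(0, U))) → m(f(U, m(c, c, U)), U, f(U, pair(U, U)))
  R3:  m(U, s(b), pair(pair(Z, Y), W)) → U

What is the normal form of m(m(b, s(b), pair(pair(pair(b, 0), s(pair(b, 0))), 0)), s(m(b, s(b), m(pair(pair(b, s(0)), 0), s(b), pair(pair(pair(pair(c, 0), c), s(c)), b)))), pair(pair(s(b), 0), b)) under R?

1. m(m(b, s(b), pair(pair(pair(b, 0), s(pair(b, 0))), 0)), s(m(b, s(b), m(pair(pair(b, s(0)), 0), s(b), pair(pair(pair(pair(c, 0), c), s(c)), b)))), pair(pair(s(b), 0), b))  →  m(b, s(m(b, s(b), m(pair(pair(b, s(0)), 0), s(b), pair(pair(pair(pair(c, 0), c), s(c)), b)))), pair(pair(s(b), 0), b))   [R3 at 1]
2. m(b, s(m(b, s(b), m(pair(pair(b, s(0)), 0), s(b), pair(pair(pair(pair(c, 0), c), s(c)), b)))), pair(pair(s(b), 0), b))  →  m(b, s(m(b, s(b), pair(pair(b, s(0)), 0))), pair(pair(s(b), 0), b))   [R3 at 2.1.3]
3. m(b, s(m(b, s(b), pair(pair(b, s(0)), 0))), pair(pair(s(b), 0), b))  →  m(b, s(b), pair(pair(s(b), 0), b))   [R3 at 2.1]
4. m(b, s(b), pair(pair(s(b), 0), b))  →  b   [R3 at ε]

b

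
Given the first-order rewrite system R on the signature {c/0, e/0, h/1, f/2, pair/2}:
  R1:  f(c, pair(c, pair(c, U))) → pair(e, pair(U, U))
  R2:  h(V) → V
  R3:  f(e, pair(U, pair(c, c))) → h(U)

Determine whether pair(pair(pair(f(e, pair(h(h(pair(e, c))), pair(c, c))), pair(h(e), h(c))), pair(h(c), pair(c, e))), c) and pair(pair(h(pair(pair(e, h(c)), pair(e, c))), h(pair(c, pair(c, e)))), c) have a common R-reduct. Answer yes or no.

yes — NF(t₁) = pair(pair(pair(pair(e, c), pair(e, c)), pair(c, pair(c, e))), c), NF(t₂) = pair(pair(pair(pair(e, c), pair(e, c)), pair(c, pair(c, e))), c)

Reduce t₁ = pair(pair(pair(f(e, pair(h(h(pair(e, c))), pair(c, c))), pair(h(e), h(c))), pair(h(c), pair(c, e))), c):
1. pair(pair(pair(f(e, pair(h(h(pair(e, c))), pair(c, c))), pair(h(e), h(c))), pair(h(c), pair(c, e))), c)  →  pair(pair(pair(h(h(h(pair(e, c)))), pair(h(e), h(c))), pair(h(c), pair(c, e))), c)   [R3 at 1.1.1]
2. pair(pair(pair(h(h(h(pair(e, c)))), pair(h(e), h(c))), pair(h(c), pair(c, e))), c)  →  pair(pair(pair(h(h(pair(e, c))), pair(h(e), h(c))), pair(h(c), pair(c, e))), c)   [R2 at 1.1.1]
3. pair(pair(pair(h(h(pair(e, c))), pair(h(e), h(c))), pair(h(c), pair(c, e))), c)  →  pair(pair(pair(h(pair(e, c)), pair(h(e), h(c))), pair(h(c), pair(c, e))), c)   [R2 at 1.1.1]
4. pair(pair(pair(h(pair(e, c)), pair(h(e), h(c))), pair(h(c), pair(c, e))), c)  →  pair(pair(pair(pair(e, c), pair(h(e), h(c))), pair(h(c), pair(c, e))), c)   [R2 at 1.1.1]
5. pair(pair(pair(pair(e, c), pair(h(e), h(c))), pair(h(c), pair(c, e))), c)  →  pair(pair(pair(pair(e, c), pair(e, h(c))), pair(h(c), pair(c, e))), c)   [R2 at 1.1.2.1]
6. pair(pair(pair(pair(e, c), pair(e, h(c))), pair(h(c), pair(c, e))), c)  →  pair(pair(pair(pair(e, c), pair(e, c)), pair(h(c), pair(c, e))), c)   [R2 at 1.1.2.2]
7. pair(pair(pair(pair(e, c), pair(e, c)), pair(h(c), pair(c, e))), c)  →  pair(pair(pair(pair(e, c), pair(e, c)), pair(c, pair(c, e))), c)   [R2 at 1.2.1]

Reduce t₂ = pair(pair(h(pair(pair(e, h(c)), pair(e, c))), h(pair(c, pair(c, e)))), c):
1. pair(pair(h(pair(pair(e, h(c)), pair(e, c))), h(pair(c, pair(c, e)))), c)  →  pair(pair(pair(pair(e, h(c)), pair(e, c)), h(pair(c, pair(c, e)))), c)   [R2 at 1.1]
2. pair(pair(pair(pair(e, h(c)), pair(e, c)), h(pair(c, pair(c, e)))), c)  →  pair(pair(pair(pair(e, c), pair(e, c)), h(pair(c, pair(c, e)))), c)   [R2 at 1.1.1.2]
3. pair(pair(pair(pair(e, c), pair(e, c)), h(pair(c, pair(c, e)))), c)  →  pair(pair(pair(pair(e, c), pair(e, c)), pair(c, pair(c, e))), c)   [R2 at 1.2]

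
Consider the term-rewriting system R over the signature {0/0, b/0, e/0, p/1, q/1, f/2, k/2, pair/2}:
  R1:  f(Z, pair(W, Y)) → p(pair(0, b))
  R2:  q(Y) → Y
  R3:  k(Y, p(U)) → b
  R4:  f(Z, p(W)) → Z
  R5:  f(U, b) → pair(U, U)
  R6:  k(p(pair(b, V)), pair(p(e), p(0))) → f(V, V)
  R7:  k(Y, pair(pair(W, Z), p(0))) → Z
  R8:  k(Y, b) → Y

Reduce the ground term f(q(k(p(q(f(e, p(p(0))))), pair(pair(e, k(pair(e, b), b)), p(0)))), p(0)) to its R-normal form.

pair(e, b)

1. f(q(k(p(q(f(e, p(p(0))))), pair(pair(e, k(pair(e, b), b)), p(0)))), p(0))  →  q(k(p(q(f(e, p(p(0))))), pair(pair(e, k(pair(e, b), b)), p(0))))   [R4 at ε]
2. q(k(p(q(f(e, p(p(0))))), pair(pair(e, k(pair(e, b), b)), p(0))))  →  k(p(q(f(e, p(p(0))))), pair(pair(e, k(pair(e, b), b)), p(0)))   [R2 at ε]
3. k(p(q(f(e, p(p(0))))), pair(pair(e, k(pair(e, b), b)), p(0)))  →  k(pair(e, b), b)   [R7 at ε]
4. k(pair(e, b), b)  →  pair(e, b)   [R8 at ε]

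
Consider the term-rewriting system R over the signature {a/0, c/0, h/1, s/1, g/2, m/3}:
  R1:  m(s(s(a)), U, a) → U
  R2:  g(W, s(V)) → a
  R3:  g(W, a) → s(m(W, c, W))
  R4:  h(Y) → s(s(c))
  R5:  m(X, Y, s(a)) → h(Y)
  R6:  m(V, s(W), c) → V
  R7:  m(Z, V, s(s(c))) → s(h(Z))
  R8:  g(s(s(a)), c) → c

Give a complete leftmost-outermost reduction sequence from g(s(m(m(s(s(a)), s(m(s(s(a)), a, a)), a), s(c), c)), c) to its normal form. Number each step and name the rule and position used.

c

1. g(s(m(m(s(s(a)), s(m(s(s(a)), a, a)), a), s(c), c)), c)  →  g(s(m(s(s(a)), s(m(s(s(a)), a, a)), a)), c)   [R6 at 1.1]
2. g(s(m(s(s(a)), s(m(s(s(a)), a, a)), a)), c)  →  g(s(s(m(s(s(a)), a, a))), c)   [R1 at 1.1]
3. g(s(s(m(s(s(a)), a, a))), c)  →  g(s(s(a)), c)   [R1 at 1.1.1]
4. g(s(s(a)), c)  →  c   [R8 at ε]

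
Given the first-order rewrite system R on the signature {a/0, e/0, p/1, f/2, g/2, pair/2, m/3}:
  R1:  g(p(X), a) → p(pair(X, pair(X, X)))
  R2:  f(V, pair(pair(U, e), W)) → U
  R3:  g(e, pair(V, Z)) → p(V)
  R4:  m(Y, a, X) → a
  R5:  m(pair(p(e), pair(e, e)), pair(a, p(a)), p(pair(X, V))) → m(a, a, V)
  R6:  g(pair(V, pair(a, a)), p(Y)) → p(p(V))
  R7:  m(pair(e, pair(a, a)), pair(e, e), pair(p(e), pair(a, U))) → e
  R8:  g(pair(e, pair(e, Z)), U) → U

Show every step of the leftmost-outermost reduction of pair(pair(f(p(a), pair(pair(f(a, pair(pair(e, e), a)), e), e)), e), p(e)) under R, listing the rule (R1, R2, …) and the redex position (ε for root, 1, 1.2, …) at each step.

1. pair(pair(f(p(a), pair(pair(f(a, pair(pair(e, e), a)), e), e)), e), p(e))  →  pair(pair(f(a, pair(pair(e, e), a)), e), p(e))   [R2 at 1.1]
2. pair(pair(f(a, pair(pair(e, e), a)), e), p(e))  →  pair(pair(e, e), p(e))   [R2 at 1.1]

pair(pair(e, e), p(e))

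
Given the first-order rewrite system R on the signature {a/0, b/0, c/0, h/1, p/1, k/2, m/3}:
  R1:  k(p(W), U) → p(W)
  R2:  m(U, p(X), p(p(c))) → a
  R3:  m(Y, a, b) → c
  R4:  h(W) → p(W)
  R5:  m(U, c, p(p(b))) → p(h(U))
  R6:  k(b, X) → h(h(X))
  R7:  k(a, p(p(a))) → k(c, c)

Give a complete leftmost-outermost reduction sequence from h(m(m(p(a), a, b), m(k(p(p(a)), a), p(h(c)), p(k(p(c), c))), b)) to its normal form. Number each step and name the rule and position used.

1. h(m(m(p(a), a, b), m(k(p(p(a)), a), p(h(c)), p(k(p(c), c))), b))  →  p(m(m(p(a), a, b), m(k(p(p(a)), a), p(h(c)), p(k(p(c), c))), b))   [R4 at ε]
2. p(m(m(p(a), a, b), m(k(p(p(a)), a), p(h(c)), p(k(p(c), c))), b))  →  p(m(c, m(k(p(p(a)), a), p(h(c)), p(k(p(c), c))), b))   [R3 at 1.1]
3. p(m(c, m(k(p(p(a)), a), p(h(c)), p(k(p(c), c))), b))  →  p(m(c, m(p(p(a)), p(h(c)), p(k(p(c), c))), b))   [R1 at 1.2.1]
4. p(m(c, m(p(p(a)), p(h(c)), p(k(p(c), c))), b))  →  p(m(c, m(p(p(a)), p(p(c)), p(k(p(c), c))), b))   [R4 at 1.2.2.1]
5. p(m(c, m(p(p(a)), p(p(c)), p(k(p(c), c))), b))  →  p(m(c, m(p(p(a)), p(p(c)), p(p(c))), b))   [R1 at 1.2.3.1]
6. p(m(c, m(p(p(a)), p(p(c)), p(p(c))), b))  →  p(m(c, a, b))   [R2 at 1.2]
7. p(m(c, a, b))  →  p(c)   [R3 at 1]

p(c)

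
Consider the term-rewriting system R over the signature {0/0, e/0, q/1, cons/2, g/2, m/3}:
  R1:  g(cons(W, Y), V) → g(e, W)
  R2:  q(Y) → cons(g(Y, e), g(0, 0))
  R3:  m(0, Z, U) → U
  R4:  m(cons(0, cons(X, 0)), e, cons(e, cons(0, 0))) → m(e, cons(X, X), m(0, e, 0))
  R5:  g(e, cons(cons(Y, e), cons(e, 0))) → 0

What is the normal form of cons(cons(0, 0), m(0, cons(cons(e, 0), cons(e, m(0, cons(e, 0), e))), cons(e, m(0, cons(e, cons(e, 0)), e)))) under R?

1. cons(cons(0, 0), m(0, cons(cons(e, 0), cons(e, m(0, cons(e, 0), e))), cons(e, m(0, cons(e, cons(e, 0)), e))))  →  cons(cons(0, 0), cons(e, m(0, cons(e, cons(e, 0)), e)))   [R3 at 2]
2. cons(cons(0, 0), cons(e, m(0, cons(e, cons(e, 0)), e)))  →  cons(cons(0, 0), cons(e, e))   [R3 at 2.2]

cons(cons(0, 0), cons(e, e))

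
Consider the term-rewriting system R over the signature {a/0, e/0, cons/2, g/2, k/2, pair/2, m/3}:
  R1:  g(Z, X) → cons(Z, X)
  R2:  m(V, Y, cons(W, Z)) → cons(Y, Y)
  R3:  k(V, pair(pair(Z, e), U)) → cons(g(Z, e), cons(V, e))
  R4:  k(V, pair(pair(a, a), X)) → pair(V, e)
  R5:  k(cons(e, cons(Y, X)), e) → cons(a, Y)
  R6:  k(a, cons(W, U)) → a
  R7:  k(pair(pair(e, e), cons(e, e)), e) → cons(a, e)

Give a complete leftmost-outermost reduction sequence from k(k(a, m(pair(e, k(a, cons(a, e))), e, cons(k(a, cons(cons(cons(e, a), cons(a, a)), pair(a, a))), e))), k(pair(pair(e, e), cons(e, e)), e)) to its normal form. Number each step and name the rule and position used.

1. k(k(a, m(pair(e, k(a, cons(a, e))), e, cons(k(a, cons(cons(cons(e, a), cons(a, a)), pair(a, a))), e))), k(pair(pair(e, e), cons(e, e)), e))  →  k(k(a, cons(e, e)), k(pair(pair(e, e), cons(e, e)), e))   [R2 at 1.2]
2. k(k(a, cons(e, e)), k(pair(pair(e, e), cons(e, e)), e))  →  k(a, k(pair(pair(e, e), cons(e, e)), e))   [R6 at 1]
3. k(a, k(pair(pair(e, e), cons(e, e)), e))  →  k(a, cons(a, e))   [R7 at 2]
4. k(a, cons(a, e))  →  a   [R6 at ε]

a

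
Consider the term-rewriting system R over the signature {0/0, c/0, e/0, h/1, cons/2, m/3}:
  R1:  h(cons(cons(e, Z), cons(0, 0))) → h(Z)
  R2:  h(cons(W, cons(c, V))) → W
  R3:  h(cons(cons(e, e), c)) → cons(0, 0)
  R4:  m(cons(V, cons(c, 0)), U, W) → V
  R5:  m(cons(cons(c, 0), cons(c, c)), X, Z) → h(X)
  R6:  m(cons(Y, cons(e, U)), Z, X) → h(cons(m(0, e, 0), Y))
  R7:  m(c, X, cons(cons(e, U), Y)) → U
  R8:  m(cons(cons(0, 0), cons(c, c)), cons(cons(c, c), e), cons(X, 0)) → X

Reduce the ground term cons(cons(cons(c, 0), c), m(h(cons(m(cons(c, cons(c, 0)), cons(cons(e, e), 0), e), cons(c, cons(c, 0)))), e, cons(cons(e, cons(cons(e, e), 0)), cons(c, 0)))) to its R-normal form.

cons(cons(cons(c, 0), c), cons(cons(e, e), 0))

1. cons(cons(cons(c, 0), c), m(h(cons(m(cons(c, cons(c, 0)), cons(cons(e, e), 0), e), cons(c, cons(c, 0)))), e, cons(cons(e, cons(cons(e, e), 0)), cons(c, 0))))  →  cons(cons(cons(c, 0), c), m(m(cons(c, cons(c, 0)), cons(cons(e, e), 0), e), e, cons(cons(e, cons(cons(e, e), 0)), cons(c, 0))))   [R2 at 2.1]
2. cons(cons(cons(c, 0), c), m(m(cons(c, cons(c, 0)), cons(cons(e, e), 0), e), e, cons(cons(e, cons(cons(e, e), 0)), cons(c, 0))))  →  cons(cons(cons(c, 0), c), m(c, e, cons(cons(e, cons(cons(e, e), 0)), cons(c, 0))))   [R4 at 2.1]
3. cons(cons(cons(c, 0), c), m(c, e, cons(cons(e, cons(cons(e, e), 0)), cons(c, 0))))  →  cons(cons(cons(c, 0), c), cons(cons(e, e), 0))   [R7 at 2]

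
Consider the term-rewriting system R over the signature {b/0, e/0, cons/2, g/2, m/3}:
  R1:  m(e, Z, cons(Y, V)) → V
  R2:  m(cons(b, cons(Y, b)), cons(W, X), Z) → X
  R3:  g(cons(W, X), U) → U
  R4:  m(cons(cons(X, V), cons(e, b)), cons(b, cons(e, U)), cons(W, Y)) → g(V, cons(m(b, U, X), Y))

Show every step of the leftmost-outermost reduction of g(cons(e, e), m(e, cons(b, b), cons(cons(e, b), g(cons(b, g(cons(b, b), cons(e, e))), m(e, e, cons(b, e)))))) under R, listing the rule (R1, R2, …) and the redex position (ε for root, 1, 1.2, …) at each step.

e

1. g(cons(e, e), m(e, cons(b, b), cons(cons(e, b), g(cons(b, g(cons(b, b), cons(e, e))), m(e, e, cons(b, e))))))  →  m(e, cons(b, b), cons(cons(e, b), g(cons(b, g(cons(b, b), cons(e, e))), m(e, e, cons(b, e)))))   [R3 at ε]
2. m(e, cons(b, b), cons(cons(e, b), g(cons(b, g(cons(b, b), cons(e, e))), m(e, e, cons(b, e)))))  →  g(cons(b, g(cons(b, b), cons(e, e))), m(e, e, cons(b, e)))   [R1 at ε]
3. g(cons(b, g(cons(b, b), cons(e, e))), m(e, e, cons(b, e)))  →  m(e, e, cons(b, e))   [R3 at ε]
4. m(e, e, cons(b, e))  →  e   [R1 at ε]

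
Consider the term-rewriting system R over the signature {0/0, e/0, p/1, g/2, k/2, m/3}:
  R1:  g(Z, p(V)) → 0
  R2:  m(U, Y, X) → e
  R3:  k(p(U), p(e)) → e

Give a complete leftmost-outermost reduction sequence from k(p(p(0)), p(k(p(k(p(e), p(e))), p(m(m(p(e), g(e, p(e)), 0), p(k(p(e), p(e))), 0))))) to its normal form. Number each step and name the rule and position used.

e

1. k(p(p(0)), p(k(p(k(p(e), p(e))), p(m(m(p(e), g(e, p(e)), 0), p(k(p(e), p(e))), 0)))))  →  k(p(p(0)), p(k(p(e), p(m(m(p(e), g(e, p(e)), 0), p(k(p(e), p(e))), 0)))))   [R3 at 2.1.1.1]
2. k(p(p(0)), p(k(p(e), p(m(m(p(e), g(e, p(e)), 0), p(k(p(e), p(e))), 0)))))  →  k(p(p(0)), p(k(p(e), p(e))))   [R2 at 2.1.2.1]
3. k(p(p(0)), p(k(p(e), p(e))))  →  k(p(p(0)), p(e))   [R3 at 2.1]
4. k(p(p(0)), p(e))  →  e   [R3 at ε]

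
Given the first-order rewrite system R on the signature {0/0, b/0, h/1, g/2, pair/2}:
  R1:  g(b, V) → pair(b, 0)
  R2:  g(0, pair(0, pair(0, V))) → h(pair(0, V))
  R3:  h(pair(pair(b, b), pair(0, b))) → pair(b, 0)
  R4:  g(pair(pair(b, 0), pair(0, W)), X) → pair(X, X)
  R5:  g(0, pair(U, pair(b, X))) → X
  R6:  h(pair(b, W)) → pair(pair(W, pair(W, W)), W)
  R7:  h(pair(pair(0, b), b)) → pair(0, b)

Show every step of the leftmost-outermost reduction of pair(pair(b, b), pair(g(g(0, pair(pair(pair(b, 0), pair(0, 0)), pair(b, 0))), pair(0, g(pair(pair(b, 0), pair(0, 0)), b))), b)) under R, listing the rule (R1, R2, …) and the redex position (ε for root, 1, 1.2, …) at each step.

1. pair(pair(b, b), pair(g(g(0, pair(pair(pair(b, 0), pair(0, 0)), pair(b, 0))), pair(0, g(pair(pair(b, 0), pair(0, 0)), b))), b))  →  pair(pair(b, b), pair(g(0, pair(0, g(pair(pair(b, 0), pair(0, 0)), b))), b))   [R5 at 2.1.1]
2. pair(pair(b, b), pair(g(0, pair(0, g(pair(pair(b, 0), pair(0, 0)), b))), b))  →  pair(pair(b, b), pair(g(0, pair(0, pair(b, b))), b))   [R4 at 2.1.2.2]
3. pair(pair(b, b), pair(g(0, pair(0, pair(b, b))), b))  →  pair(pair(b, b), pair(b, b))   [R5 at 2.1]

pair(pair(b, b), pair(b, b))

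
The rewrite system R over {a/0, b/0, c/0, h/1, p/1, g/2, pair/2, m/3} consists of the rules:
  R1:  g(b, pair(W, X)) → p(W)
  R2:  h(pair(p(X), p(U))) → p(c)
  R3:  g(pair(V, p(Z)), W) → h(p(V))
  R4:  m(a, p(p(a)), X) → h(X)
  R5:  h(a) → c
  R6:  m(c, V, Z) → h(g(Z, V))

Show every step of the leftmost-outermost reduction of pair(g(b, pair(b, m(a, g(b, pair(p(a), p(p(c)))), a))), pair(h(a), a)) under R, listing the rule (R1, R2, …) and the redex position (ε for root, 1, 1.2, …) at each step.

1. pair(g(b, pair(b, m(a, g(b, pair(p(a), p(p(c)))), a))), pair(h(a), a))  →  pair(p(b), pair(h(a), a))   [R1 at 1]
2. pair(p(b), pair(h(a), a))  →  pair(p(b), pair(c, a))   [R5 at 2.1]

pair(p(b), pair(c, a))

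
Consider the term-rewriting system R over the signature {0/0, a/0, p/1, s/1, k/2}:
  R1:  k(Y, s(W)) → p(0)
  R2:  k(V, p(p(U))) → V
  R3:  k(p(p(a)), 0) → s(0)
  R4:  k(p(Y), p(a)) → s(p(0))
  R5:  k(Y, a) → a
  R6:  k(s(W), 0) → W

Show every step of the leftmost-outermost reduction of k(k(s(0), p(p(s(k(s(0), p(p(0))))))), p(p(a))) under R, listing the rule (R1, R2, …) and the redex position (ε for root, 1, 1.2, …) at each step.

1. k(k(s(0), p(p(s(k(s(0), p(p(0))))))), p(p(a)))  →  k(s(0), p(p(s(k(s(0), p(p(0)))))))   [R2 at ε]
2. k(s(0), p(p(s(k(s(0), p(p(0)))))))  →  s(0)   [R2 at ε]

s(0)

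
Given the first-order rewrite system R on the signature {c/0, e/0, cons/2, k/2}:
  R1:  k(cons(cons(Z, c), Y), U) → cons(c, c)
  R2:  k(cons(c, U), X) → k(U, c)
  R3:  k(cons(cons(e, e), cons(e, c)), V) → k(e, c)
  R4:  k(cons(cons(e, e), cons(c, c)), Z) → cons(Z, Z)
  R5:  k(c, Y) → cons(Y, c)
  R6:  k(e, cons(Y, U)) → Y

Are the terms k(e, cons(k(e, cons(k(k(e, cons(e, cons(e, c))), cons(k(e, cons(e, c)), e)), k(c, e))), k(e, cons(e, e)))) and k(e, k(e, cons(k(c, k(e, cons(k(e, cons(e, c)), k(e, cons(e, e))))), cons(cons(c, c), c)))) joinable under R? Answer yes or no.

Reduce t₁ = k(e, cons(k(e, cons(k(k(e, cons(e, cons(e, c))), cons(k(e, cons(e, c)), e)), k(c, e))), k(e, cons(e, e)))):
1. k(e, cons(k(e, cons(k(k(e, cons(e, cons(e, c))), cons(k(e, cons(e, c)), e)), k(c, e))), k(e, cons(e, e))))  →  k(e, cons(k(k(e, cons(e, cons(e, c))), cons(k(e, cons(e, c)), e)), k(c, e)))   [R6 at ε]
2. k(e, cons(k(k(e, cons(e, cons(e, c))), cons(k(e, cons(e, c)), e)), k(c, e)))  →  k(k(e, cons(e, cons(e, c))), cons(k(e, cons(e, c)), e))   [R6 at ε]
3. k(k(e, cons(e, cons(e, c))), cons(k(e, cons(e, c)), e))  →  k(e, cons(k(e, cons(e, c)), e))   [R6 at 1]
4. k(e, cons(k(e, cons(e, c)), e))  →  k(e, cons(e, c))   [R6 at ε]
5. k(e, cons(e, c))  →  e   [R6 at ε]

Reduce t₂ = k(e, k(e, cons(k(c, k(e, cons(k(e, cons(e, c)), k(e, cons(e, e))))), cons(cons(c, c), c)))):
1. k(e, k(e, cons(k(c, k(e, cons(k(e, cons(e, c)), k(e, cons(e, e))))), cons(cons(c, c), c))))  →  k(e, k(c, k(e, cons(k(e, cons(e, c)), k(e, cons(e, e))))))   [R6 at 2]
2. k(e, k(c, k(e, cons(k(e, cons(e, c)), k(e, cons(e, e))))))  →  k(e, cons(k(e, cons(k(e, cons(e, c)), k(e, cons(e, e)))), c))   [R5 at 2]
3. k(e, cons(k(e, cons(k(e, cons(e, c)), k(e, cons(e, e)))), c))  →  k(e, cons(k(e, cons(e, c)), k(e, cons(e, e))))   [R6 at ε]
4. k(e, cons(k(e, cons(e, c)), k(e, cons(e, e))))  →  k(e, cons(e, c))   [R6 at ε]
5. k(e, cons(e, c))  →  e   [R6 at ε]

yes — NF(t₁) = e, NF(t₂) = e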